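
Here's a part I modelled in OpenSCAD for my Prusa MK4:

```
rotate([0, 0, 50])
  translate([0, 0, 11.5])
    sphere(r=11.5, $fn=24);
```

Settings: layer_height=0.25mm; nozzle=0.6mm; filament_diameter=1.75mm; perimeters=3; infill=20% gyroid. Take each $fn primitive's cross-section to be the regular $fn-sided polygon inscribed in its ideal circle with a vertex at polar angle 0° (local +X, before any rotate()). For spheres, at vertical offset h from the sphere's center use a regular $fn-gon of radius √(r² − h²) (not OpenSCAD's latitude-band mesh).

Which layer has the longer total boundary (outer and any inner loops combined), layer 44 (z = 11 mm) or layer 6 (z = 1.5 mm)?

Layer 44 (z = 11): the sphere: section is a regular 24-gon, circumradius = √(r²−h²) = √(11.5²−0.5²) = 11.489 (perimeter = 2·24·11.489·sin(180°/24) = 71.98 mm); (rotated 50° about Z; rotation is an isometry so areas/perimeters/island counts are preserved). So its perimeter = 71.98 mm. Layer 6 (z = 1.5): the r=11.5 sphere slices to a regular 24-gon of circumradius 5.679 (√(r²−h²) with h=10 from center) (perimeter = 2·24·5.679·sin(180°/24) = 35.58 mm); (whole slice rotated 50° about Z — lengths, areas and connectivity unchanged). So its perimeter = 35.58 mm. Layer 44 is larger (71.98 vs 35.58 mm).

layer 44 (z = 11 mm)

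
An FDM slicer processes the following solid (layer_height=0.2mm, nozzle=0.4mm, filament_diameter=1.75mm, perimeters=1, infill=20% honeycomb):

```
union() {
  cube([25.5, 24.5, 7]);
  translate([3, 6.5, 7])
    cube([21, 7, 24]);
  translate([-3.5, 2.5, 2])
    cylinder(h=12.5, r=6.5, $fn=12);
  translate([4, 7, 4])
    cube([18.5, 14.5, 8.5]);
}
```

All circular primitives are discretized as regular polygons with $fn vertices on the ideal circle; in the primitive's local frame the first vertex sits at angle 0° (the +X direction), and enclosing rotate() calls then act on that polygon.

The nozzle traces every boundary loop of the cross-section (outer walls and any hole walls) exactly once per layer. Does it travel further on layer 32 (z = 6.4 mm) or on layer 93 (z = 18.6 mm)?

Layer 32 (z = 6.4): the cube is present — its section is the full 25.5×24.5 rectangle (perimeter 100.00 mm); the cube at (3, 6.5) is absent (z outside [7, 31]); the cylinder at (-3.5, 2.5): section is a regular 12-gon, circumradius r=6.5 (perimeter = 2·12·6.500·sin(180°/12) = 40.38 mm); the cube at (4, 7) is present — its section is the full 18.5×14.5 rectangle (perimeter 66.00 mm); Merging all regions: the regions partially overlap (shared area 285.51 mm²), so the edge portions inside another operand are dropped and the merged outline is re-measured after clipping — boundary = 121.20 mm. So its perimeter = 121.20 mm. Layer 93 (z = 18.6): the cube does not reach this height (z outside [0, 7]); the 21×7 cube at (3, 6.5) contributes its full rectangle (perimeter 56.00 mm); the cylinder at (-3.5, 2.5) is absent (z outside [2, 14.5]); the cube at (4, 7) is not intersected at this z (z outside [4, 12.5]); Combining (union): only the 21×7 cube at (3, 6.5) is present, so the union is just that shape — boundary = 56.00 mm. So its perimeter = 56.00 mm. Layer 32 is larger (121.20 vs 56.00 mm).

layer 32 (z = 6.4 mm)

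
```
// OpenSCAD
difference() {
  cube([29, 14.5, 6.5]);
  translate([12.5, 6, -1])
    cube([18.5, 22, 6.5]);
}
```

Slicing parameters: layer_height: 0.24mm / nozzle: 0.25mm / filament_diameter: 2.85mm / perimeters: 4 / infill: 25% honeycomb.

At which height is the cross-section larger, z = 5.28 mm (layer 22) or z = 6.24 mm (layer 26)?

layer 26 (z = 6.24 mm)

Layer 22 (z = 5.28): the cube (footprint 29×14.5) is included at this height (area 420.50 mm²); the 18.5×22 cube at (12.5, 6) contributes its full rectangle (area 407.00 mm²); After the difference (first − rest): starting from the 29×14.5 cube (420.50 mm²), the 18.5×22 cube at (12.5, 6) partially overlaps it — only the 140.25 mm² overlap (of its 407.00 mm²) is removed, clipping the outline — area = 280.25 mm². So its area = 280.25 mm². Layer 26 (z = 6.24): the cube is present — its section is the full 29×14.5 rectangle (area 420.50 mm²); the cube at (12.5, 6) is absent (z outside [-1, 5.5]); Subtracting the remaining from the first: none of the subtracted shapes is present at this height, so the 29×14.5 cube is unchanged — area = 420.50 mm². So its area = 420.50 mm². Layer 26 is larger (420.50 vs 280.25 mm²).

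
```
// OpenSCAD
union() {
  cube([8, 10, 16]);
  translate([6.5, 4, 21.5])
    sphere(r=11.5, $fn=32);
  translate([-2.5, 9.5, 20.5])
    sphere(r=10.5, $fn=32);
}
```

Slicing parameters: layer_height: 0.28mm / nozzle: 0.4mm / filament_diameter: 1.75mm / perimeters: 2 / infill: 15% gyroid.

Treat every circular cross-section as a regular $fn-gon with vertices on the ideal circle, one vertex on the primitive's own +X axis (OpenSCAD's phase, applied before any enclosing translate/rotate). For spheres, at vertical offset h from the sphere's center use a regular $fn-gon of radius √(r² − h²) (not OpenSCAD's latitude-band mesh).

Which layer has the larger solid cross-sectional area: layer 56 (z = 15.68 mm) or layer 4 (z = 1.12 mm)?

Layer 56 (z = 15.68): the 8×10 cube contributes its full rectangle (area 80.00 mm²); the r=11.5 sphere at (6.5, 4) slices to a regular 32-gon of circumradius 9.919 (√(r²−h²) with h=5.82 from center) (area = (32/2)·9.919²·sin(360°/32) = 307.08 mm²); the r=10.5 sphere at (-2.5, 9.5) contributes a regular 32-gon of circumradius √(10.5²−4.82²) = 9.328 (area = (32/2)·9.328²·sin(360°/32) = 271.62 mm²); Combining (union): the regions partially overlap — summed areas 658.70 mm² minus the doubly-counted overlap 177.35 mm² gives 481.35 mm² — area = 481.35 mm². So its area = 481.35 mm². Layer 4 (z = 1.12): the cube (footprint 8×10) is included at this height (area 80.00 mm²); the sphere at (6.5, 4) is not intersected at this z (|z−center|=20.380 > r=11.5); the sphere at (-2.5, 9.5) is absent (|z−center|=19.380 > r=10.5); Combining (union): only the 8×10 cube is present, so the union is just that shape — area = 80.00 mm². So its area = 80.00 mm². Layer 56 is larger (481.35 vs 80.00 mm²).

layer 56 (z = 15.68 mm)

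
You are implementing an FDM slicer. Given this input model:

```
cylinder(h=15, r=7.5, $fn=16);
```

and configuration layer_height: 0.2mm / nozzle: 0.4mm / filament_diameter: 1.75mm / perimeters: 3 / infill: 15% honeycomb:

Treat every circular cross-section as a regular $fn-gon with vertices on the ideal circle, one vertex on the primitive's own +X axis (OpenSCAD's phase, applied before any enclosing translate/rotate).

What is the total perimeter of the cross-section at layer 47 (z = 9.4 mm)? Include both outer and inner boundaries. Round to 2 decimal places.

At z = 9.4 mm: the r=7.5 cylinder gives a regular 16-gon of circumradius 7.5 (constant along its height) (perimeter = 2·16·7.500·sin(180°/16) = 46.82 mm). Overall, the cross-section is a single solid region. Total boundary length (outer) = 46.82 mm.

46.82 mm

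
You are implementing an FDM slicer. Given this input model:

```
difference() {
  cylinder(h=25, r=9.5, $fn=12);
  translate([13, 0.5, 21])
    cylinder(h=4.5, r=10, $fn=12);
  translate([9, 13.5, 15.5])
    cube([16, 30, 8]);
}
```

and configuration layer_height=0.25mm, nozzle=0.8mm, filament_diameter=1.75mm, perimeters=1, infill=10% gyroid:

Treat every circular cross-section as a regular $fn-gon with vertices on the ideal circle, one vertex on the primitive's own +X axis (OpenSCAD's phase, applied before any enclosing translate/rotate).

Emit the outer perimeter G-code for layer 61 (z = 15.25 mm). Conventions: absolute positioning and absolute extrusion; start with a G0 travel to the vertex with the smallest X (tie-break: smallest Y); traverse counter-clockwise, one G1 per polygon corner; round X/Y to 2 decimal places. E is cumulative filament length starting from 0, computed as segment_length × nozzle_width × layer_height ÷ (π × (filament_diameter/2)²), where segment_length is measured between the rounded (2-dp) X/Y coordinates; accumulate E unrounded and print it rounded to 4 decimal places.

G0 X-9.50 Y0.00 Z15.25
G1 X-8.23 Y-4.75 E0.4088
G1 X-4.75 Y-8.23 E0.8181
G1 X0.00 Y-9.50 E1.2269
G1 X4.75 Y-8.23 E1.6357
G1 X8.23 Y-4.75 E2.0450
G1 X9.50 Y0.00 E2.4538
G1 X8.23 Y4.75 E2.8626
G1 X4.75 Y8.23 E3.2719
G1 X0.00 Y9.50 E3.6807
G1 X-4.75 Y8.23 E4.0895
G1 X-8.23 Y4.75 E4.4987
G1 X-9.50 Y0.00 E4.9076

At z = 15.25 mm: the r=9.5 cylinder gives a regular 12-gon of circumradius 9.5 (constant along its height); the cylinder at (13, 0.5) is absent (z outside [21, 25.5]); the cube at (9, 13.5) is not intersected at this z (z outside [15.5, 23.5]); Taking the first minus the rest: none of the subtracted shapes is present at this height, so the r=9.5 cylinder is unchanged — 1 connected region. The outline is a single polygon with 12 vertices. Extrusion per mm of travel: 0.8 × 0.25 / (π × 0.875²) = 0.083150. Accumulating E over each segment gives final E = 4.9076.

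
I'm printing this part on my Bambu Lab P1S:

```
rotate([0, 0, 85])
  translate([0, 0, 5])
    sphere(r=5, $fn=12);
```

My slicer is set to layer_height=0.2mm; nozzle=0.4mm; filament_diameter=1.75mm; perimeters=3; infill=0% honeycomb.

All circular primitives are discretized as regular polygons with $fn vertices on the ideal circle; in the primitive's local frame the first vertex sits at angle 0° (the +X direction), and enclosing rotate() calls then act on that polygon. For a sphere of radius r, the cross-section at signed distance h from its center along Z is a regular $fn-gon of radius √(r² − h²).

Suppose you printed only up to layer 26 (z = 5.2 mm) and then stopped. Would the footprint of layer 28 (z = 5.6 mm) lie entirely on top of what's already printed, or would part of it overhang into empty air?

Compare the two slices. At z = 5.2: the r=5 sphere slices to a regular 12-gon of circumradius 4.996 (√(r²−h²) with h=0.2 from center) (area = (12/2)·4.996²·sin(360°/12) = 74.88 mm²); (whole slice rotated 85° about Z — lengths, areas and connectivity unchanged). At z = 5.6: the r=5 sphere slices to a regular 12-gon of circumradius 4.964 (√(r²−h²) with h=0.6 from center) (area = (12/2)·4.964²·sin(360°/12) = 73.92 mm²); (rotated 85° about Z; rotation is an isometry so areas/perimeters/island counts are preserved). Checking containment: the cross-section at z = 5.6 is a subset of the cross-section at z = 5.2.

entirely on top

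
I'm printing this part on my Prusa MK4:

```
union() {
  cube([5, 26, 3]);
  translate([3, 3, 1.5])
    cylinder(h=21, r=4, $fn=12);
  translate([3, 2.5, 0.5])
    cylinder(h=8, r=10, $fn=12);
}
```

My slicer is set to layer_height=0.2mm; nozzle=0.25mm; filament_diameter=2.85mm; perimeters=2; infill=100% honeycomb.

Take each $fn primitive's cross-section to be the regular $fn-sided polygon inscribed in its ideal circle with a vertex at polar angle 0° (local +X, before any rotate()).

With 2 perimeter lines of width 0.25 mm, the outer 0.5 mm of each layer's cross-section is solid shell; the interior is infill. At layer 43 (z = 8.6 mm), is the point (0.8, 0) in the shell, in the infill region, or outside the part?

shell

At z = 8.6 mm: the cube is not intersected at this z (z outside [0, 3]); the r=4 cylinder at (3, 3) contributes a regular 12-gon of circumradius 4; the cylinder at (3, 2.5) is absent (z outside [0.5, 8.5]); Merging all regions: only the r=4 cylinder at (3, 3) is present, so the union is just that shape — 1 connected region. Overall, the cross-section is a single solid region. The nearest boundary edge runs (-0.46, 1.00)→(1.00, -0.46); distance from the point to it = 0.19 mm. The point is inside the cross-section, 0.19 mm from the nearest boundary — within the 0.5 mm shell band (2 × 0.25).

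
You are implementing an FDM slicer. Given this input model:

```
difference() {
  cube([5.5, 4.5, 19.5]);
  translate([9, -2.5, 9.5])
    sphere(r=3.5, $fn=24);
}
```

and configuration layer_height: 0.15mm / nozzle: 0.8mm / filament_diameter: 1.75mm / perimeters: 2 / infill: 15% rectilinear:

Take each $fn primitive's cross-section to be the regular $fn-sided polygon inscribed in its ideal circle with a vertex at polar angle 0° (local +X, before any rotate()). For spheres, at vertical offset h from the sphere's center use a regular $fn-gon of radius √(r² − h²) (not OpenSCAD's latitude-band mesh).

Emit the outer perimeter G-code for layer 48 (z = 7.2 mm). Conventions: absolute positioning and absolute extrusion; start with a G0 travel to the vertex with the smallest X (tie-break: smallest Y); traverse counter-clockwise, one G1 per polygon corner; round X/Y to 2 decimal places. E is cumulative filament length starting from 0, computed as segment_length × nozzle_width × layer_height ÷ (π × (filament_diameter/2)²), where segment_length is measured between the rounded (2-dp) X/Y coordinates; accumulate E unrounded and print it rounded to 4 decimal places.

At z = 7.2 mm: the cube (footprint 5.5×4.5) is included at this height; the r=3.5 sphere at (9, -2.5) slices to a regular 24-gon of circumradius 2.638 (√(r²−h²) with h=2.3 from center); Taking the first minus the rest: starting from the 5.5×4.5 cube, the r=3.5 sphere at (9, -2.5) misses the remaining region (no effect) — 1 connected region. The outline is a single polygon with 4 vertices. Extrusion per mm of travel: 0.8 × 0.15 / (π × 0.875²) = 0.049890. Accumulating E over each segment gives final E = 0.9978.

G0 X0.00 Y0.00 Z7.20
G1 X5.50 Y0.00 E0.2744
G1 X5.50 Y4.50 E0.4989
G1 X0.00 Y4.50 E0.7733
G1 X0.00 Y0.00 E0.9978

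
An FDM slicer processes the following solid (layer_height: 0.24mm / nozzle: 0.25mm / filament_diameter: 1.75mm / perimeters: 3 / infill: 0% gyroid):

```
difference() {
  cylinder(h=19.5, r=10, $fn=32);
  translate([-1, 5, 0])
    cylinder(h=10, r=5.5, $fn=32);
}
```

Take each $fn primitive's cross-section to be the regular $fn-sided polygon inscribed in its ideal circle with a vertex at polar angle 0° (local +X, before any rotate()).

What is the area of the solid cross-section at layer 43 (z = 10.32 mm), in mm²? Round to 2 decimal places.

At z = 10.32 mm: the r=10 cylinder contributes a regular 32-gon of circumradius 10 (area = (32/2)·10.000²·sin(360°/32) = 312.14 mm²); the cylinder at (-1, 5) is not intersected at this z (z outside [0, 10]); Taking the first minus the rest: none of the subtracted shapes is present at this height, so the r=10 cylinder is unchanged — area = 312.14 mm². Overall, the cross-section is a single solid region. Net area = 312.14 mm².

312.14 mm²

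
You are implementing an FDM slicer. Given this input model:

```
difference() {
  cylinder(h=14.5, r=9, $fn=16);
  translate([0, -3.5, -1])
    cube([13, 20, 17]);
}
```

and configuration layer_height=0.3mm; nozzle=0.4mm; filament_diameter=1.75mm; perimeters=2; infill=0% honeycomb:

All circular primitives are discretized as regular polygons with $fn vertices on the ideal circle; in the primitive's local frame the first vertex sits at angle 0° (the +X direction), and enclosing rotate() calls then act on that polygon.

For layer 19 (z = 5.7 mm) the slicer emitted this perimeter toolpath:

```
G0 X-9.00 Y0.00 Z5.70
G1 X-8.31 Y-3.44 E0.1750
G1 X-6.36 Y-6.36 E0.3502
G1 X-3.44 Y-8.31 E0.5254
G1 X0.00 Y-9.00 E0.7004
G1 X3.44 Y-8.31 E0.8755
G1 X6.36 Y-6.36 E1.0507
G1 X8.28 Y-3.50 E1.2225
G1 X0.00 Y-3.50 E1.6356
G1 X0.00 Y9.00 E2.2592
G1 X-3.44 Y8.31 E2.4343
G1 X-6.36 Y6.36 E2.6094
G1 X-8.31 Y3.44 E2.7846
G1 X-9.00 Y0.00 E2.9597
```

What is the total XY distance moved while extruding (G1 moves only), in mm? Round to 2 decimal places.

59.32 mm

Sum the Euclidean lengths of each G1 segment: total = 59.32 mm.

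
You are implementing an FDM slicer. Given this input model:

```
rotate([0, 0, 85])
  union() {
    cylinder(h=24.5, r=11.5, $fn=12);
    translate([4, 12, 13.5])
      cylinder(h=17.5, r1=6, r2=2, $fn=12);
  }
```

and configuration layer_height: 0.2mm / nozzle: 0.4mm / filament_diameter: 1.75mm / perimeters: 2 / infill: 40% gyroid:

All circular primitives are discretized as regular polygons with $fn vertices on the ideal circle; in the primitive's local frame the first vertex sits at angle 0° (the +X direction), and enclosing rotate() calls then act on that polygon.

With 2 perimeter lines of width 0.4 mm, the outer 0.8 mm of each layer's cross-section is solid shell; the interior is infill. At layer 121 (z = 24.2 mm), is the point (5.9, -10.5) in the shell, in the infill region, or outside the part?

At z = 24.2 mm: the r=11.5 cylinder contributes a regular 12-gon of circumradius 11.5; the cone at (4, 12) (r1=6→r2=2) has section circumradius 3.554 here — a regular 12-gon; Merging all regions: the regions partially overlap (shared area 8.57 mm²), so overlapping operands fuse into one piece — 1 connected region; (whole slice rotated 85° about Z — lengths, areas and connectivity unchanged). Overall, the cross-section is a single solid region. Undo the 85° rotation: the query point maps to (-9.946, -6.793) in the un-rotated model frame. The nearest boundary edge runs (-5.75, -9.96)→(-9.96, -5.75); distance from the point to it = 0.73 mm. The point is not inside any of the regions above, so it lies outside the cross-section (0.73 mm from the nearest boundary).

outside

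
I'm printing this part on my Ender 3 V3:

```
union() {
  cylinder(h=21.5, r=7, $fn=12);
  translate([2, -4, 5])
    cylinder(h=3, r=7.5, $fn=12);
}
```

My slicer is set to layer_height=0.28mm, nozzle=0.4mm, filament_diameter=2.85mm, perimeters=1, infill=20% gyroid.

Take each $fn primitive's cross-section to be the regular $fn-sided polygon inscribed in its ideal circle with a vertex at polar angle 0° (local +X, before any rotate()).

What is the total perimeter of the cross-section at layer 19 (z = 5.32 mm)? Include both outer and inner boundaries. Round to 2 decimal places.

54.28 mm

At z = 5.32 mm: the r=7 cylinder gives a regular 12-gon of circumradius 7 (constant along its height) (perimeter = 2·12·7.000·sin(180°/12) = 43.48 mm); the r=7.5 cylinder at (2, -4) gives a regular 12-gon of circumradius 7.5 (constant along its height) (perimeter = 2·12·7.500·sin(180°/12) = 46.59 mm); Combining (union): the regions partially overlap (shared area 95.21 mm²), so the edge portions inside another operand are dropped and the merged outline is re-measured after clipping — boundary = 54.28 mm. Overall, the cross-section is a single solid region. Total boundary length (outer) = 54.28 mm.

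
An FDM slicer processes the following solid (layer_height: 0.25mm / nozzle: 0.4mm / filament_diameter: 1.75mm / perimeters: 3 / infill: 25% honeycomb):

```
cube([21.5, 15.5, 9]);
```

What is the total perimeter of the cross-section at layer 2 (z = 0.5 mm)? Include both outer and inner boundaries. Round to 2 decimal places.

At z = 0.5 mm: the 21.5×15.5 cube contributes its full rectangle (perimeter 74.00 mm). Overall, the cross-section is a single solid region. Total boundary length (outer) = 74.00 mm.

74.00 mm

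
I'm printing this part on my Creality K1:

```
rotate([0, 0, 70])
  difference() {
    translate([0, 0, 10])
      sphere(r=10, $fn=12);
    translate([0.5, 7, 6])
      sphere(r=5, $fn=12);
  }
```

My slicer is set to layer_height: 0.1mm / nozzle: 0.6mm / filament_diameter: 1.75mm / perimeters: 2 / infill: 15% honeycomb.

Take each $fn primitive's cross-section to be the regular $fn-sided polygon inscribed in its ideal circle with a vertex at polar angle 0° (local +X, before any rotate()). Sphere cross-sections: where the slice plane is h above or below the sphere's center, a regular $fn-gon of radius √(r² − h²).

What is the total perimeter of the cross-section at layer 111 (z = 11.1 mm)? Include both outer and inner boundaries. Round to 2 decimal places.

At z = 11.1 mm: the r=10 sphere slices to a regular 12-gon of circumradius 9.939 (√(r²−h²) with h=1.1 from center) (perimeter = 2·12·9.939·sin(180°/12) = 61.74 mm); the sphere at (0.5, 7) does not reach this height (|z−center|=5.100 > r=5); Subtracting the remaining from the first: none of the subtracted shapes is present at this height, so the r=10 sphere is unchanged — boundary = 61.74 mm; (whole slice rotated 70° about Z — lengths, areas and connectivity unchanged). Overall, the cross-section is a single solid region. Total boundary length (outer) = 61.74 mm.

61.74 mm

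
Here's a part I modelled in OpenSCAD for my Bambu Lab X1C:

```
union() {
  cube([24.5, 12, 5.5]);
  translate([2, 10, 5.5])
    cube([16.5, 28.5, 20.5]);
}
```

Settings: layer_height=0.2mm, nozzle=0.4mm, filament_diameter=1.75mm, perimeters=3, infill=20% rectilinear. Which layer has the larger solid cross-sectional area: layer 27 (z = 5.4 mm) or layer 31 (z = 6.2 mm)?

layer 31 (z = 6.2 mm)

Layer 27 (z = 5.4): the cube (footprint 24.5×12) is included at this height (area 294.00 mm²); the cube at (2, 10) is absent (z outside [5.5, 26]); Taking the union: only the 24.5×12 cube is present, so the union is just that shape — area = 294.00 mm². So its area = 294.00 mm². Layer 31 (z = 6.2): the cube is absent (z outside [0, 5.5]); the cube at (2, 10) (footprint 16.5×28.5) is included at this height (area 470.25 mm²); Taking the union: only the 16.5×28.5 cube at (2, 10) is present, so the union is just that shape — area = 470.25 mm². So its area = 470.25 mm². Layer 31 is larger (470.25 vs 294.00 mm²).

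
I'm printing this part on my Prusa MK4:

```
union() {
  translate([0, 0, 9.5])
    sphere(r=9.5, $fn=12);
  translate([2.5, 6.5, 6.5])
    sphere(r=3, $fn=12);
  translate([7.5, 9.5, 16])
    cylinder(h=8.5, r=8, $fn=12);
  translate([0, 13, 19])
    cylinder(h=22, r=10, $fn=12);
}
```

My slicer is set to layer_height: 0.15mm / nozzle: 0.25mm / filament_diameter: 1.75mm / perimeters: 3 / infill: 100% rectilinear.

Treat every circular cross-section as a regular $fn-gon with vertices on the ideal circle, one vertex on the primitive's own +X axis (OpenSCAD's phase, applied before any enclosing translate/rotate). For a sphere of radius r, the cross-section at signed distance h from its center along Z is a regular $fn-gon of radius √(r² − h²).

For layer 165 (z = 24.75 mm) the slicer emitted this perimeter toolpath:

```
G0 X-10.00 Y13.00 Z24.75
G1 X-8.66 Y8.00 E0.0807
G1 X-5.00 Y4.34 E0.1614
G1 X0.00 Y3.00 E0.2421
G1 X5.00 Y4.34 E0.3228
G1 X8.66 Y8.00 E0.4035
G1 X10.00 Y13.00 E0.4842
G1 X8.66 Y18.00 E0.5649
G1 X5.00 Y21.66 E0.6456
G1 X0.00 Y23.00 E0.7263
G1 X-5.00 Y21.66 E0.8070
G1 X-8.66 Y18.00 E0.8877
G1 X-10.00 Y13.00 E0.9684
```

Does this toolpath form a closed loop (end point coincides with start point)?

yes

Start point (G0): (-10.00, 13.00). End point (last G1): the path returns to the start — closed.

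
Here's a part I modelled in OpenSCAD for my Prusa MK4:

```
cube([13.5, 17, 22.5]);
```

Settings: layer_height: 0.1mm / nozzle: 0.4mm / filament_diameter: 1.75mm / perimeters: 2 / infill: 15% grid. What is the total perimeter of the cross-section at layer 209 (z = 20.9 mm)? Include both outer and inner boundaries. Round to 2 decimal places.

61.00 mm

At z = 20.9 mm: the cube is present — its section is the full 13.5×17 rectangle (perimeter 61.00 mm). Overall, the cross-section is a single solid region. Total boundary length (outer) = 61.00 mm.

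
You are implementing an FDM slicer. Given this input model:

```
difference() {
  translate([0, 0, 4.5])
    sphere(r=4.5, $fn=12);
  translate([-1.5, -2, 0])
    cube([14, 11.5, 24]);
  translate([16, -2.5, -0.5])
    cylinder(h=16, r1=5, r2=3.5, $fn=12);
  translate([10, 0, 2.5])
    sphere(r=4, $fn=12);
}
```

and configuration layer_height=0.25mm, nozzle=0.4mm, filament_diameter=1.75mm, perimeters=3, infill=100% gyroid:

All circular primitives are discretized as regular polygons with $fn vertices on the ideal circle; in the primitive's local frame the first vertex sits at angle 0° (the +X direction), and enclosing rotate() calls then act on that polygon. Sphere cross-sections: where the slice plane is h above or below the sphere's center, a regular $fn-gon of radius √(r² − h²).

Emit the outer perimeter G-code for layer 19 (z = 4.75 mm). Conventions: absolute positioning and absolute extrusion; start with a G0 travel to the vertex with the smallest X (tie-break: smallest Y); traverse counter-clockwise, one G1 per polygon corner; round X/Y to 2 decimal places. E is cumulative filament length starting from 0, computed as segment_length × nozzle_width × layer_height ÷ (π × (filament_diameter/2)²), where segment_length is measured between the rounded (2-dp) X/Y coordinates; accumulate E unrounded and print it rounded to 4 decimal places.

G0 X-4.49 Y0.00 Z4.75
G1 X-3.89 Y-2.25 E0.0968
G1 X-2.25 Y-3.89 E0.1932
G1 X0.00 Y-4.49 E0.2901
G1 X2.25 Y-3.89 E0.3869
G1 X3.89 Y-2.25 E0.4833
G1 X3.96 Y-2.00 E0.4941
G1 X-1.50 Y-2.00 E0.7211
G1 X-1.50 Y4.09 E0.9743
G1 X-2.25 Y3.89 E1.0065
G1 X-3.89 Y2.25 E1.1030
G1 X-4.49 Y0.00 E1.1998

At z = 4.75 mm: the r=4.5 sphere contributes a regular 12-gon of circumradius √(4.5²−0.25²) = 4.493; the cube at (-1.5, -2) (footprint 14×11.5) is included at this height; the cone at (16, -2.5) contributes a regular 12-gon of circumradius 4.508 (interpolated between r1=5 and r2=3.5 at t=0.328); the r=4 sphere at (10, 0) slices to a regular 12-gon of circumradius 3.307 (√(r²−h²) with h=2.25 from center); Taking the first minus the rest: starting from the r=4.5 sphere, the 14×11.5 cube at (-1.5, -2) partially overlaps it — only the 33.03 mm² overlap (of its 161.00 mm²) is removed, clipping the outline; the cone at (16, -2.5) misses the remaining region (no effect); the r=4 sphere at (10, 0) misses the remaining region (no effect) — 1 connected region. The outline is a single polygon with 11 vertices. Extrusion per mm of travel: 0.4 × 0.25 / (π × 0.875²) = 0.041575. Accumulating E over each segment gives final E = 1.1998.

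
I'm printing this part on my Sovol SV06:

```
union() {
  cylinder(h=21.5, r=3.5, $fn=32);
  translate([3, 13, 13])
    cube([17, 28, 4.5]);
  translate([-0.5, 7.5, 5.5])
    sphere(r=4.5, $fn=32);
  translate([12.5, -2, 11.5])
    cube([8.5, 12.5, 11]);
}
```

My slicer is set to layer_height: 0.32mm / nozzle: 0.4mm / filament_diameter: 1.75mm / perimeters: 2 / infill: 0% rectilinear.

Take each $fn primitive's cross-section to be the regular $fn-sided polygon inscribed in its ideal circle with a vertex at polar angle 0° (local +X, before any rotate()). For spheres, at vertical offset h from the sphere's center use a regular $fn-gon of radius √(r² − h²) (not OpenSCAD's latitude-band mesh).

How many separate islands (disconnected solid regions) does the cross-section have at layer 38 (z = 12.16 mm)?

2

At z = 12.16 mm: the r=3.5 cylinder gives a regular 32-gon of circumradius 3.5 (constant along its height); the cube at (3, 13) does not reach this height (z outside [13, 17.5]); the sphere at (-0.5, 7.5) is not intersected at this z (|z−center|=6.660 > r=4.5); the cube at (12.5, -2) is present — its section is the full 8.5×12.5 rectangle; Merging all regions: the 2 present regions are separate (no shared area or edge), so areas and boundary lengths simply add and each stays a separate island — 2 connected regions. Overall, the cross-section has 2 separate islands. Island count = 2.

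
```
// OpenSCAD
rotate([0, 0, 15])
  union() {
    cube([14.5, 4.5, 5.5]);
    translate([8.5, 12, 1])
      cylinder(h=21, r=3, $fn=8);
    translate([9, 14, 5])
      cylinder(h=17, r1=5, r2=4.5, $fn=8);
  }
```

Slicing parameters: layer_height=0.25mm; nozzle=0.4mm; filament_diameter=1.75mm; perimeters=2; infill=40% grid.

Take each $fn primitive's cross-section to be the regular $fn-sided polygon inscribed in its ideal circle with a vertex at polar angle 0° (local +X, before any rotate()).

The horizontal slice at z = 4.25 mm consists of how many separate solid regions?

2

At z = 4.25 mm: the 14.5×4.5 cube contributes its full rectangle; the cylinder at (8.5, 12): section is a regular 8-gon, circumradius r=3; the cone at (9, 14) does not reach this height (z outside [5, 22]); Taking the union: the 2 present regions are separate (no shared area or edge), so areas and boundary lengths simply add and each stays a separate island — 2 connected regions; (rotated 15° about Z; rotation is an isometry so areas/perimeters/island counts are preserved). The result has 2 disconnected regions.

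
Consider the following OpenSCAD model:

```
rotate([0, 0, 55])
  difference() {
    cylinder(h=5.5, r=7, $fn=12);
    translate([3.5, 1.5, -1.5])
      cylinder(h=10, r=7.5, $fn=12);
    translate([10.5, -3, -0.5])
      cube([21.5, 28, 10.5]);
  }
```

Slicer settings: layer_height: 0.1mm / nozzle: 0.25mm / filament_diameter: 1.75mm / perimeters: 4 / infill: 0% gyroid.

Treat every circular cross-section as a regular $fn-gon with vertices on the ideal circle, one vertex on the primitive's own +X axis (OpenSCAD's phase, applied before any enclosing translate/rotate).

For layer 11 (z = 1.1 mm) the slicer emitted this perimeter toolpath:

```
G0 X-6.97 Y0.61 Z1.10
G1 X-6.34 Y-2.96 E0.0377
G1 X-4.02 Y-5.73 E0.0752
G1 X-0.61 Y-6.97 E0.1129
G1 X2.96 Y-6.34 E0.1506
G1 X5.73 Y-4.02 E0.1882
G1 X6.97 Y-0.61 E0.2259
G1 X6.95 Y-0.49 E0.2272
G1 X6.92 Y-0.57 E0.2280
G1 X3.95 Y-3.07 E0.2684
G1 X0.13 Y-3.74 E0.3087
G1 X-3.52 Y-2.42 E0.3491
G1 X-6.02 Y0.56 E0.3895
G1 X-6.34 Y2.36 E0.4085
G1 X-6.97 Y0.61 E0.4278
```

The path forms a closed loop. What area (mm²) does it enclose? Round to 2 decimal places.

Apply the shoelace formula to the sequence of (X, Y) vertices; enclosed area = 42.85 mm².

42.85 mm²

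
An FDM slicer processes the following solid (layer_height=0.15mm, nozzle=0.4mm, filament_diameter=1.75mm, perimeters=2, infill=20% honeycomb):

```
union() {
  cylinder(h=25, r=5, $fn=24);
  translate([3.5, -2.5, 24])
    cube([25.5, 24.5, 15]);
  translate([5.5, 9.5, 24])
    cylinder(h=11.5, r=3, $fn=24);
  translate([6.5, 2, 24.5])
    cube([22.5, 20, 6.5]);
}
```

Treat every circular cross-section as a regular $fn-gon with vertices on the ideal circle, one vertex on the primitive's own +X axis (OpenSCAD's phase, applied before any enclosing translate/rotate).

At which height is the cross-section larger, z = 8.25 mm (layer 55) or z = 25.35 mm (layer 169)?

Layer 55 (z = 8.25): the r=5 cylinder gives a regular 24-gon of circumradius 5 (constant along its height) (area = (24/2)·5.000²·sin(360°/24) = 77.65 mm²); the cube at (3.5, -2.5) does not reach this height (z outside [24, 39]); the cylinder at (5.5, 9.5) does not reach this height (z outside [24, 35.5]); the cube at (6.5, 2) is not intersected at this z (z outside [24.5, 31]); Merging all regions: only the r=5 cylinder is present, so the union is just that shape — area = 77.65 mm². So its area = 77.65 mm². Layer 169 (z = 25.35): the cylinder is absent (z outside [0, 25]); the cube at (3.5, -2.5) is present — its section is the full 25.5×24.5 rectangle (area 624.75 mm²); the r=3 cylinder at (5.5, 9.5) gives a regular 24-gon of circumradius 3 (constant along its height) (area = (24/2)·3.000²·sin(360°/24) = 27.95 mm²); the 22.5×20 cube at (6.5, 2) contributes its full rectangle (area 450.00 mm²); Taking the union: the regions partially overlap — summed areas 1102.70 mm² minus the doubly-counted overlap 474.94 mm² gives 627.76 mm² — area = 627.76 mm². So its area = 627.76 mm². Layer 169 is larger (627.76 vs 77.65 mm²).

layer 169 (z = 25.35 mm)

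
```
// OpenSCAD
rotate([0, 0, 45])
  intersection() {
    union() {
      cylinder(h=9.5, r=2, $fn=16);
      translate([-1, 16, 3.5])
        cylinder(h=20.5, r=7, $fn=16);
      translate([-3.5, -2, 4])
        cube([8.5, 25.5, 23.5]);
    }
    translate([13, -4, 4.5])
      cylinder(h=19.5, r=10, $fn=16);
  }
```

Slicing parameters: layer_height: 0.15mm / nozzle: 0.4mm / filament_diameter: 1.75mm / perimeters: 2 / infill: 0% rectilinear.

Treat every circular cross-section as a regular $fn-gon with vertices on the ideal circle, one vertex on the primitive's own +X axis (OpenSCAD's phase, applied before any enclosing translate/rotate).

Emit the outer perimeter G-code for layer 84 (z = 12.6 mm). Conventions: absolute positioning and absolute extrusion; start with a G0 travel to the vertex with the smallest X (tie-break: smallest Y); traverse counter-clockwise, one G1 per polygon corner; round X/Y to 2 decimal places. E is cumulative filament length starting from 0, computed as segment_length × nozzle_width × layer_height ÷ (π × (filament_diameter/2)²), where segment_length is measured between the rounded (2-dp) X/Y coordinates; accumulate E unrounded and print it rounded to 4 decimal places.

At z = 12.6 mm: the cylinder is not intersected at this z (z outside [0, 9.5]); the cylinder at (-1, 16): section is a regular 16-gon, circumradius r=7; the cube at (-3.5, -2) is present — its section is the full 8.5×25.5 rectangle; Merging all regions: the regions partially overlap (shared area 104.51 mm²), so overlapping operands fuse into one piece — 1 connected region; the r=10 cylinder at (13, -4) gives a regular 16-gon of circumradius 10 (constant along its height); Taking the intersection: the r=10 cylinder at (13, -4) partially overlaps the result so far; clipping to the common part keeps 3.74 mm² — 1 connected region; (rotated 45° about Z; rotation is an isometry so areas/perimeters/island counts are preserved). The outline is a single polygon with 4 vertices. Extrusion per mm of travel: 0.4 × 0.15 / (π × 0.875²) = 0.024945. Accumulating E over each segment gives final E = 0.2336.

G0 X2.35 Y4.72 Z12.60
G1 X2.78 Y2.54 E0.0554
G1 X3.82 Y0.99 E0.1020
G1 X4.95 Y2.12 E0.1419
G1 X2.35 Y4.72 E0.2336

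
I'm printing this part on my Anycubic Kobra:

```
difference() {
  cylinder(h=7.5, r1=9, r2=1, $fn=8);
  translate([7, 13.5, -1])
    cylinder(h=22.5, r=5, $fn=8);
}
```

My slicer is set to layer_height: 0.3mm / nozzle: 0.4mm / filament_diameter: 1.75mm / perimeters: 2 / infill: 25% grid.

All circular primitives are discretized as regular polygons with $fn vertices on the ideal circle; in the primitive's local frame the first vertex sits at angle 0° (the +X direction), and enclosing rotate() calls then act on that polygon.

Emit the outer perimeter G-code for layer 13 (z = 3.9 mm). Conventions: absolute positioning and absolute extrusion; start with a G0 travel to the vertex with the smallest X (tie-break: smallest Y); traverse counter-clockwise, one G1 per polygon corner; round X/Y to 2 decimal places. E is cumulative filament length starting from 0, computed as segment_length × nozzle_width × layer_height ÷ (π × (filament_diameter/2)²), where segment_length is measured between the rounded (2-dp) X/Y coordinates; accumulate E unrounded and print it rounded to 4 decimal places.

G0 X-4.84 Y0.00 Z3.90
G1 X-3.42 Y-3.42 E0.1847
G1 X0.00 Y-4.84 E0.3695
G1 X3.42 Y-3.42 E0.5542
G1 X4.84 Y0.00 E0.7390
G1 X3.42 Y3.42 E0.9237
G1 X0.00 Y4.84 E1.1085
G1 X-3.42 Y3.42 E1.2932
G1 X-4.84 Y0.00 E1.4780

At z = 3.9 mm: the cone (r1=9→r2=1) has section circumradius 4.840 here — a regular 8-gon; the cylinder at (7, 13.5): section is a regular 8-gon, circumradius r=5; After the difference (first − rest): starting from the cone, the r=5 cylinder at (7, 13.5) misses the remaining region (no effect) — 1 connected region. The outline is a single polygon with 8 vertices. Extrusion per mm of travel: 0.4 × 0.3 / (π × 0.875²) = 0.049890. Accumulating E over each segment gives final E = 1.4780.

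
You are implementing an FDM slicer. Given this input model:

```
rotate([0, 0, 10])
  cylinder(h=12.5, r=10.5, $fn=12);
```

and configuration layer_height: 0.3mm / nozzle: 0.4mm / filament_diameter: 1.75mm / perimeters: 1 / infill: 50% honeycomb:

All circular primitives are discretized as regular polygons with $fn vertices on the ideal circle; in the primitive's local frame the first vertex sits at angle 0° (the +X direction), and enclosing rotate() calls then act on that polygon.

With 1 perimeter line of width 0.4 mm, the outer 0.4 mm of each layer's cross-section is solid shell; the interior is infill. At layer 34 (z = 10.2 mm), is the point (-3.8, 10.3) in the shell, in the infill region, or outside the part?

At z = 10.2 mm: the cylinder: section is a regular 12-gon, circumradius r=10.5; (whole slice rotated 10° about Z — lengths, areas and connectivity unchanged). Overall, the cross-section is a single solid region. Undo the 10° rotation: the query point maps to (-1.954, 10.803) in the un-rotated model frame. The nearest boundary edge runs (0.00, 10.50)→(-5.25, 9.09); distance from the point to it = 0.80 mm. The point is not inside any of the regions above, so it lies outside the cross-section (0.80 mm from the nearest boundary).

outside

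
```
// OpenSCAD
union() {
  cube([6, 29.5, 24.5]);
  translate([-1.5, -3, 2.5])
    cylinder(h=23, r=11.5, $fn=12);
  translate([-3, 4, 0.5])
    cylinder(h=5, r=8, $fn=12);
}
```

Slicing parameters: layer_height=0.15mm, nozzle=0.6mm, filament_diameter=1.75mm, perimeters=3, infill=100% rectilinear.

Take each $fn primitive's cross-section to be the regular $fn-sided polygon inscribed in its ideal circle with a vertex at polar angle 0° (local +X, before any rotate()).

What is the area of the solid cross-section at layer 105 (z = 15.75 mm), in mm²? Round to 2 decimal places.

531.11 mm²

At z = 15.75 mm: the cube is present — its section is the full 6×29.5 rectangle (area 177.00 mm²); the cylinder at (-1.5, -3): section is a regular 12-gon, circumradius r=11.5 (area = (12/2)·11.500²·sin(360°/12) = 396.75 mm²); the cylinder at (-3, 4) is not intersected at this z (z outside [0.5, 5.5]); Combining (union): the regions partially overlap — summed areas 573.75 mm² minus the doubly-counted overlap 42.64 mm² gives 531.11 mm² — area = 531.11 mm². Overall, the cross-section is a single solid region. Net area = 531.11 mm².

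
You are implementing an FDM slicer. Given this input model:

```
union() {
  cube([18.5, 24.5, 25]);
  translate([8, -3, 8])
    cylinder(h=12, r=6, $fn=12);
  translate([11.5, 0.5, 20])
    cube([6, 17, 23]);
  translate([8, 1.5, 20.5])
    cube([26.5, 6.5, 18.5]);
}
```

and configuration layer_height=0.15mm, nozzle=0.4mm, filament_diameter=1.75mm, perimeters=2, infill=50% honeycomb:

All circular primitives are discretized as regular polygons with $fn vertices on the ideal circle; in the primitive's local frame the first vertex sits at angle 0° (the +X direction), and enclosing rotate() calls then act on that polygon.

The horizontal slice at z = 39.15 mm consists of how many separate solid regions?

At z = 39.15 mm: the cube is not intersected at this z (z outside [0, 25]); the cylinder at (8, -3) does not reach this height (z outside [8, 20]); the cube at (11.5, 0.5) is present — its section is the full 6×17 rectangle; the cube at (8, 1.5) is absent (z outside [20.5, 39]); Merging all regions: only the 6×17 cube at (11.5, 0.5) is present, so the union is just that shape — 1 connected region. The result has 1 disconnected region.

1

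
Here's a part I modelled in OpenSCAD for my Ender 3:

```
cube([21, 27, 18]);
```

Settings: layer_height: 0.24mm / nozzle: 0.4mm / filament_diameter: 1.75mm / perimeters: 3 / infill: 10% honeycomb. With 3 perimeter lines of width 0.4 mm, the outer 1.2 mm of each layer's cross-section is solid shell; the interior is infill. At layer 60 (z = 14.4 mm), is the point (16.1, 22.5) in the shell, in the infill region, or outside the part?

At z = 14.4 mm: the cube is present — its section is the full 21×27 rectangle. Overall, the cross-section is a single solid region. The nearest boundary edge runs (21.00, 27.00)→(0.00, 27.00); distance from the point to it = 4.50 mm. The point is inside the cross-section and 4.50 mm from the nearest boundary — more than the 1.2 mm shell width (3 × 0.4), so it's in the infill interior.

infill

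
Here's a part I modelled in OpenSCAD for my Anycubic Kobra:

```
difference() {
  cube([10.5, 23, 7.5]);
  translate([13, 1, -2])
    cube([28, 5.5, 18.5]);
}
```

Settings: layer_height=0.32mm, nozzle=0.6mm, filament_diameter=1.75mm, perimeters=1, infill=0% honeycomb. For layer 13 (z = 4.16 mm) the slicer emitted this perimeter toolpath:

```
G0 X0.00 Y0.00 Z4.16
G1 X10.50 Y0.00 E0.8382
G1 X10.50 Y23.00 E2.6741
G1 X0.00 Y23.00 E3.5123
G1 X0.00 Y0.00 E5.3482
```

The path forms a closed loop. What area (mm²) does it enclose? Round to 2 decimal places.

Apply the shoelace formula to the sequence of (X, Y) vertices; enclosed area = 241.50 mm².

241.50 mm²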